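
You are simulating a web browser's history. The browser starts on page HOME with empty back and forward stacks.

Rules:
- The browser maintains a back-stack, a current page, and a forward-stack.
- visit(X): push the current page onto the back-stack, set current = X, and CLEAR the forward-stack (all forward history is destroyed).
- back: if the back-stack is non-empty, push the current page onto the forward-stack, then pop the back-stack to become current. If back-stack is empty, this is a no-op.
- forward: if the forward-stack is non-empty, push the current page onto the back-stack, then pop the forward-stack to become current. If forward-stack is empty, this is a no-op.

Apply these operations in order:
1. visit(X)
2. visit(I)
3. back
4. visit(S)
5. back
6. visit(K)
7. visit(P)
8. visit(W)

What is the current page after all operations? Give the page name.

Answer: W

Derivation:
After 1 (visit(X)): cur=X back=1 fwd=0
After 2 (visit(I)): cur=I back=2 fwd=0
After 3 (back): cur=X back=1 fwd=1
After 4 (visit(S)): cur=S back=2 fwd=0
After 5 (back): cur=X back=1 fwd=1
After 6 (visit(K)): cur=K back=2 fwd=0
After 7 (visit(P)): cur=P back=3 fwd=0
After 8 (visit(W)): cur=W back=4 fwd=0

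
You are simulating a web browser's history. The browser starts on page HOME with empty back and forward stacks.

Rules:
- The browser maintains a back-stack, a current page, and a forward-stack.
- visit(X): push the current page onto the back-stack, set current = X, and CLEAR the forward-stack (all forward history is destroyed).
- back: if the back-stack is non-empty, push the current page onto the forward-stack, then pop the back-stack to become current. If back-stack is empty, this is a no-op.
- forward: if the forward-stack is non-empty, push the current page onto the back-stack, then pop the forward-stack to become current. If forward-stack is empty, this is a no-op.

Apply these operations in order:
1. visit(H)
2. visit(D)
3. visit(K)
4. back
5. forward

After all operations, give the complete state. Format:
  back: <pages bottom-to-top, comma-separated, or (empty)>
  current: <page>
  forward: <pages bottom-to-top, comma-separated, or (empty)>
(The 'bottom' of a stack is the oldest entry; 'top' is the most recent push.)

After 1 (visit(H)): cur=H back=1 fwd=0
After 2 (visit(D)): cur=D back=2 fwd=0
After 3 (visit(K)): cur=K back=3 fwd=0
After 4 (back): cur=D back=2 fwd=1
After 5 (forward): cur=K back=3 fwd=0

Answer: back: HOME,H,D
current: K
forward: (empty)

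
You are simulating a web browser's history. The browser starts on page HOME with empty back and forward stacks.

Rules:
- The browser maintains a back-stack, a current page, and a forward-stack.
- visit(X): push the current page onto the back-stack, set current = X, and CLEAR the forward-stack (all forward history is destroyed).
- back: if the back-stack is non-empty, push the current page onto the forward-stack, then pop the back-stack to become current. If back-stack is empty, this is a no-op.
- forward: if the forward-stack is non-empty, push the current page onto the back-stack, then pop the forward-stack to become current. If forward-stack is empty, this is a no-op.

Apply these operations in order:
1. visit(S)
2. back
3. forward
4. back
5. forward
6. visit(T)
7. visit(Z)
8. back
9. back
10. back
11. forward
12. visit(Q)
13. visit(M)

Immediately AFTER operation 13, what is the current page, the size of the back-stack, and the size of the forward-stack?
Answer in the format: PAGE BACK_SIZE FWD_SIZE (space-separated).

After 1 (visit(S)): cur=S back=1 fwd=0
After 2 (back): cur=HOME back=0 fwd=1
After 3 (forward): cur=S back=1 fwd=0
After 4 (back): cur=HOME back=0 fwd=1
After 5 (forward): cur=S back=1 fwd=0
After 6 (visit(T)): cur=T back=2 fwd=0
After 7 (visit(Z)): cur=Z back=3 fwd=0
After 8 (back): cur=T back=2 fwd=1
After 9 (back): cur=S back=1 fwd=2
After 10 (back): cur=HOME back=0 fwd=3
After 11 (forward): cur=S back=1 fwd=2
After 12 (visit(Q)): cur=Q back=2 fwd=0
After 13 (visit(M)): cur=M back=3 fwd=0

M 3 0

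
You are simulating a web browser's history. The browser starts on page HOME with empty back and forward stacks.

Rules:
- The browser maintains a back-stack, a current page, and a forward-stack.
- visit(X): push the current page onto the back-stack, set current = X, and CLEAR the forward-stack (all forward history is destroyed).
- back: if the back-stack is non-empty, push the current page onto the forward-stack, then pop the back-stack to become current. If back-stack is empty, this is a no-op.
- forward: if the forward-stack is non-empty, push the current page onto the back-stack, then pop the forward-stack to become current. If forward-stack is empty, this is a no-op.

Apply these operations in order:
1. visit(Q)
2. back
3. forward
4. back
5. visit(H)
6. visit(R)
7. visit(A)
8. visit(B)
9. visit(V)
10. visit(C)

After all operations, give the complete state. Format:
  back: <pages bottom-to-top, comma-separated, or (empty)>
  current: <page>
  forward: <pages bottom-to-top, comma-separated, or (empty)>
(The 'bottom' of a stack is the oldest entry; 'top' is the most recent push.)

Answer: back: HOME,H,R,A,B,V
current: C
forward: (empty)

Derivation:
After 1 (visit(Q)): cur=Q back=1 fwd=0
After 2 (back): cur=HOME back=0 fwd=1
After 3 (forward): cur=Q back=1 fwd=0
After 4 (back): cur=HOME back=0 fwd=1
After 5 (visit(H)): cur=H back=1 fwd=0
After 6 (visit(R)): cur=R back=2 fwd=0
After 7 (visit(A)): cur=A back=3 fwd=0
After 8 (visit(B)): cur=B back=4 fwd=0
After 9 (visit(V)): cur=V back=5 fwd=0
After 10 (visit(C)): cur=C back=6 fwd=0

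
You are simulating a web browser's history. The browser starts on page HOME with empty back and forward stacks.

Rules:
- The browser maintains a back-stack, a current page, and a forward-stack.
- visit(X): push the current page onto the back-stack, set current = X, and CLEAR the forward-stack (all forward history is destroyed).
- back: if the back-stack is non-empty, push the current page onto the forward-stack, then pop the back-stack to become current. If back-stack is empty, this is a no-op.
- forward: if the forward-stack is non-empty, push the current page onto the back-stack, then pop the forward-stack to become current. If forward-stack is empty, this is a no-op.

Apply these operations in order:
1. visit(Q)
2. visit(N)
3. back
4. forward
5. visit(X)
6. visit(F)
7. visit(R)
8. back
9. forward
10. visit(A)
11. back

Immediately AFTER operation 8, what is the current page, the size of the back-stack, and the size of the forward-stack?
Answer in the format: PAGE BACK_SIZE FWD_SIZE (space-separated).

After 1 (visit(Q)): cur=Q back=1 fwd=0
After 2 (visit(N)): cur=N back=2 fwd=0
After 3 (back): cur=Q back=1 fwd=1
After 4 (forward): cur=N back=2 fwd=0
After 5 (visit(X)): cur=X back=3 fwd=0
After 6 (visit(F)): cur=F back=4 fwd=0
After 7 (visit(R)): cur=R back=5 fwd=0
After 8 (back): cur=F back=4 fwd=1

F 4 1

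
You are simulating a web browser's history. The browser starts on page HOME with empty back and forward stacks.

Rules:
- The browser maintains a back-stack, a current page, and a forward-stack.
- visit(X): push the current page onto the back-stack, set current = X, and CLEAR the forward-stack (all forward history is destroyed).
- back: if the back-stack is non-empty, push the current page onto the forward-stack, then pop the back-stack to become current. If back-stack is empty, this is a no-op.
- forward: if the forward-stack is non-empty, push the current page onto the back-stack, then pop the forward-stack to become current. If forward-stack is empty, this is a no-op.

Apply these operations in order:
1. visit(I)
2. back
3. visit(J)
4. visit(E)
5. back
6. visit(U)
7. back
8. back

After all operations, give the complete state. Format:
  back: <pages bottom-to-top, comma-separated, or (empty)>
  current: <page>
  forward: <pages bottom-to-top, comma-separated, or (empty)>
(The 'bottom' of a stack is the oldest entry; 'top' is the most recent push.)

Answer: back: (empty)
current: HOME
forward: U,J

Derivation:
After 1 (visit(I)): cur=I back=1 fwd=0
After 2 (back): cur=HOME back=0 fwd=1
After 3 (visit(J)): cur=J back=1 fwd=0
After 4 (visit(E)): cur=E back=2 fwd=0
After 5 (back): cur=J back=1 fwd=1
After 6 (visit(U)): cur=U back=2 fwd=0
After 7 (back): cur=J back=1 fwd=1
After 8 (back): cur=HOME back=0 fwd=2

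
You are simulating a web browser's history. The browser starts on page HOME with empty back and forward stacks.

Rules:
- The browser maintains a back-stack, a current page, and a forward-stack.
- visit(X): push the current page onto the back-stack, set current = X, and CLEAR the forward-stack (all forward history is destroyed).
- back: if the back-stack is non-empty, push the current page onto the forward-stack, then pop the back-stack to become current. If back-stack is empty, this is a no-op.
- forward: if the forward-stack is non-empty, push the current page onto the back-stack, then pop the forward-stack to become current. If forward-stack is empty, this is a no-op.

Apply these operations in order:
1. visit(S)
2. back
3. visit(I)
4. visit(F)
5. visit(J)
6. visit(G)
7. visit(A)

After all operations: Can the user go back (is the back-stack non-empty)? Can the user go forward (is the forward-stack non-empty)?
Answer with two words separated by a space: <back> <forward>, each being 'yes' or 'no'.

Answer: yes no

Derivation:
After 1 (visit(S)): cur=S back=1 fwd=0
After 2 (back): cur=HOME back=0 fwd=1
After 3 (visit(I)): cur=I back=1 fwd=0
After 4 (visit(F)): cur=F back=2 fwd=0
After 5 (visit(J)): cur=J back=3 fwd=0
After 6 (visit(G)): cur=G back=4 fwd=0
After 7 (visit(A)): cur=A back=5 fwd=0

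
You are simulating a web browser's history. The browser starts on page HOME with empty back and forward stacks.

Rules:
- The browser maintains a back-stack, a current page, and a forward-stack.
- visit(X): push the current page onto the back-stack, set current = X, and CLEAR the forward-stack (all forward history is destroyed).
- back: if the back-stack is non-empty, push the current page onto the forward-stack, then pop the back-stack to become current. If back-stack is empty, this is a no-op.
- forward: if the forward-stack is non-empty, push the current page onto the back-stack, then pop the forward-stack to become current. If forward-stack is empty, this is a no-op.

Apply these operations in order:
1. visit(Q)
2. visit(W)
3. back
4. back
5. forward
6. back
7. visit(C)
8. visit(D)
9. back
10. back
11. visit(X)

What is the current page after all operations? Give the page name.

After 1 (visit(Q)): cur=Q back=1 fwd=0
After 2 (visit(W)): cur=W back=2 fwd=0
After 3 (back): cur=Q back=1 fwd=1
After 4 (back): cur=HOME back=0 fwd=2
After 5 (forward): cur=Q back=1 fwd=1
After 6 (back): cur=HOME back=0 fwd=2
After 7 (visit(C)): cur=C back=1 fwd=0
After 8 (visit(D)): cur=D back=2 fwd=0
After 9 (back): cur=C back=1 fwd=1
After 10 (back): cur=HOME back=0 fwd=2
After 11 (visit(X)): cur=X back=1 fwd=0

Answer: X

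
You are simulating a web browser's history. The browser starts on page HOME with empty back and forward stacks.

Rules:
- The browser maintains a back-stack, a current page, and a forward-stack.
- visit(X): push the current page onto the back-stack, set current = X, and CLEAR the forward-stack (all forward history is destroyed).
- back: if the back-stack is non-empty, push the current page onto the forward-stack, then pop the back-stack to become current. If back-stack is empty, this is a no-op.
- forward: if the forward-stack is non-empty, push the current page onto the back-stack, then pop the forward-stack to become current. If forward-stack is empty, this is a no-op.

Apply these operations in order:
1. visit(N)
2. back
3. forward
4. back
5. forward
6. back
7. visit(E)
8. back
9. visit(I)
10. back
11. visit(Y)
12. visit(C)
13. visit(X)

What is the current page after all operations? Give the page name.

After 1 (visit(N)): cur=N back=1 fwd=0
After 2 (back): cur=HOME back=0 fwd=1
After 3 (forward): cur=N back=1 fwd=0
After 4 (back): cur=HOME back=0 fwd=1
After 5 (forward): cur=N back=1 fwd=0
After 6 (back): cur=HOME back=0 fwd=1
After 7 (visit(E)): cur=E back=1 fwd=0
After 8 (back): cur=HOME back=0 fwd=1
After 9 (visit(I)): cur=I back=1 fwd=0
After 10 (back): cur=HOME back=0 fwd=1
After 11 (visit(Y)): cur=Y back=1 fwd=0
After 12 (visit(C)): cur=C back=2 fwd=0
After 13 (visit(X)): cur=X back=3 fwd=0

Answer: X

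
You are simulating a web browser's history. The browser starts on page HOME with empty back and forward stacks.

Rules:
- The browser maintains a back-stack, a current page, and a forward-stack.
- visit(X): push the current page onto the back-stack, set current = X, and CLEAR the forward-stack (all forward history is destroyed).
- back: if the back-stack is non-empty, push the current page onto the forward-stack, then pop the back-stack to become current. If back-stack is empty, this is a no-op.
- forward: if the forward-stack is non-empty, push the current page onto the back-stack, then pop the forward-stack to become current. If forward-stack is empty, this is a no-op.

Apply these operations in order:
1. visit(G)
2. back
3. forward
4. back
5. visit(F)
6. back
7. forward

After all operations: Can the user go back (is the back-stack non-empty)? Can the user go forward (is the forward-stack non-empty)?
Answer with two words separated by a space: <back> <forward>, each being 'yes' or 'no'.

Answer: yes no

Derivation:
After 1 (visit(G)): cur=G back=1 fwd=0
After 2 (back): cur=HOME back=0 fwd=1
After 3 (forward): cur=G back=1 fwd=0
After 4 (back): cur=HOME back=0 fwd=1
After 5 (visit(F)): cur=F back=1 fwd=0
After 6 (back): cur=HOME back=0 fwd=1
After 7 (forward): cur=F back=1 fwd=0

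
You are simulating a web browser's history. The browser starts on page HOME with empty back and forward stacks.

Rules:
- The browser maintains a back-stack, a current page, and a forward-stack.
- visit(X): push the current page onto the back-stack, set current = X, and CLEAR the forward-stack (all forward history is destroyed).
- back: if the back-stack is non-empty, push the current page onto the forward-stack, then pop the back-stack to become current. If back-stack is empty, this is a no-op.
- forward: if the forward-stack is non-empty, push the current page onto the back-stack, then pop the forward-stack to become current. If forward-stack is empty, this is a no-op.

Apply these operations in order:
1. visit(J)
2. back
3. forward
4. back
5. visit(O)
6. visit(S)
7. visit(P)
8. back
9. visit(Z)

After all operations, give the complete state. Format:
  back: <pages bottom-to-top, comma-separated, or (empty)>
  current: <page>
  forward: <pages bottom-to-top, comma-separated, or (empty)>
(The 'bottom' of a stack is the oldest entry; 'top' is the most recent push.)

After 1 (visit(J)): cur=J back=1 fwd=0
After 2 (back): cur=HOME back=0 fwd=1
After 3 (forward): cur=J back=1 fwd=0
After 4 (back): cur=HOME back=0 fwd=1
After 5 (visit(O)): cur=O back=1 fwd=0
After 6 (visit(S)): cur=S back=2 fwd=0
After 7 (visit(P)): cur=P back=3 fwd=0
After 8 (back): cur=S back=2 fwd=1
After 9 (visit(Z)): cur=Z back=3 fwd=0

Answer: back: HOME,O,S
current: Z
forward: (empty)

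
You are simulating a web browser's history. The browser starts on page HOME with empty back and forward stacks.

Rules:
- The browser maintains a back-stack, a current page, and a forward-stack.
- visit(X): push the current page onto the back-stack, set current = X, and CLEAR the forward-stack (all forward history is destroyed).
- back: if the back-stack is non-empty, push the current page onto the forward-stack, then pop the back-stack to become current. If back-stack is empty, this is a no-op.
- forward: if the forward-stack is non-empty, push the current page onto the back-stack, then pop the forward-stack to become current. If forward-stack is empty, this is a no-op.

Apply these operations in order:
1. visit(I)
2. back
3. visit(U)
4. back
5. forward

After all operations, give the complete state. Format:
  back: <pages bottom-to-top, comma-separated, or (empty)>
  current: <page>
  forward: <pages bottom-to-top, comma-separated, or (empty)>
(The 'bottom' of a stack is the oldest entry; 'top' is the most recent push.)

Answer: back: HOME
current: U
forward: (empty)

Derivation:
After 1 (visit(I)): cur=I back=1 fwd=0
After 2 (back): cur=HOME back=0 fwd=1
After 3 (visit(U)): cur=U back=1 fwd=0
After 4 (back): cur=HOME back=0 fwd=1
After 5 (forward): cur=U back=1 fwd=0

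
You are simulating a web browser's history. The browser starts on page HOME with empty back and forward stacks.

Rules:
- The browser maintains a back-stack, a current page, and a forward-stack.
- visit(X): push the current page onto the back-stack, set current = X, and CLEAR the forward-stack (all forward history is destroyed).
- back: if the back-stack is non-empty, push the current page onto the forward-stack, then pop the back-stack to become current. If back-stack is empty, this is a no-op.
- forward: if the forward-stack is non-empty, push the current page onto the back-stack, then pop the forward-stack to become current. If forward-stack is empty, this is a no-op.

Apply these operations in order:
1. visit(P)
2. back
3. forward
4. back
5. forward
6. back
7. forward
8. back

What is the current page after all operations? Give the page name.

After 1 (visit(P)): cur=P back=1 fwd=0
After 2 (back): cur=HOME back=0 fwd=1
After 3 (forward): cur=P back=1 fwd=0
After 4 (back): cur=HOME back=0 fwd=1
After 5 (forward): cur=P back=1 fwd=0
After 6 (back): cur=HOME back=0 fwd=1
After 7 (forward): cur=P back=1 fwd=0
After 8 (back): cur=HOME back=0 fwd=1

Answer: HOME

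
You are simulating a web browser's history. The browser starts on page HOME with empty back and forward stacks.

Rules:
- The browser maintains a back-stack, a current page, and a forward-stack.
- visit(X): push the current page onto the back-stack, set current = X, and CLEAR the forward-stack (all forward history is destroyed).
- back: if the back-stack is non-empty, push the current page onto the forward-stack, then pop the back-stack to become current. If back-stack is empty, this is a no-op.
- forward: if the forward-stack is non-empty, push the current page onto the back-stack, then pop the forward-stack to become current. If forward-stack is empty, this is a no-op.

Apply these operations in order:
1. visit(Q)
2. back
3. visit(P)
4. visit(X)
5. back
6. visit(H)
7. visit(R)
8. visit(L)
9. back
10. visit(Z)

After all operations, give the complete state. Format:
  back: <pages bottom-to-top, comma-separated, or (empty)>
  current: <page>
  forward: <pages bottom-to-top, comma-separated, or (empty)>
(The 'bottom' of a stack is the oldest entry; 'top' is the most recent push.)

After 1 (visit(Q)): cur=Q back=1 fwd=0
After 2 (back): cur=HOME back=0 fwd=1
After 3 (visit(P)): cur=P back=1 fwd=0
After 4 (visit(X)): cur=X back=2 fwd=0
After 5 (back): cur=P back=1 fwd=1
After 6 (visit(H)): cur=H back=2 fwd=0
After 7 (visit(R)): cur=R back=3 fwd=0
After 8 (visit(L)): cur=L back=4 fwd=0
After 9 (back): cur=R back=3 fwd=1
After 10 (visit(Z)): cur=Z back=4 fwd=0

Answer: back: HOME,P,H,R
current: Z
forward: (empty)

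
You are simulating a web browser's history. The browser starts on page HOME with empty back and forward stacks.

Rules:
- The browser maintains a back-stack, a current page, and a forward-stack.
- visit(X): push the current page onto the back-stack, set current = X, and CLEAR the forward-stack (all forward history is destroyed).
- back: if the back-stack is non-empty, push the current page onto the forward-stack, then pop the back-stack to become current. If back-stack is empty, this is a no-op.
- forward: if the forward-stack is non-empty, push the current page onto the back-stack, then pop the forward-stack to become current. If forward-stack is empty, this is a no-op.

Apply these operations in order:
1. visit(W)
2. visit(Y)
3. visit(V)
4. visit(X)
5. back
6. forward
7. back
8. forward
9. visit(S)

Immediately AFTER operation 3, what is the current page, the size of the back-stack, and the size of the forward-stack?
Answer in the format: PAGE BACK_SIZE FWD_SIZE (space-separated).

After 1 (visit(W)): cur=W back=1 fwd=0
After 2 (visit(Y)): cur=Y back=2 fwd=0
After 3 (visit(V)): cur=V back=3 fwd=0

V 3 0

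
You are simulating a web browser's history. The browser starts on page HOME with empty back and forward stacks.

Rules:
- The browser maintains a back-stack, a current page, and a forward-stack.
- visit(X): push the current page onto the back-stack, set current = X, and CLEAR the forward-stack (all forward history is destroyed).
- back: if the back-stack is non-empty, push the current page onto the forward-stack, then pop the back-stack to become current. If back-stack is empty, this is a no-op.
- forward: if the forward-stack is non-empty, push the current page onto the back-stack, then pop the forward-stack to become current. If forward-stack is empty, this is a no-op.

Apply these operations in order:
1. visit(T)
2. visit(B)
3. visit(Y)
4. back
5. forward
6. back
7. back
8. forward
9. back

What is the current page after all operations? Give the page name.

Answer: T

Derivation:
After 1 (visit(T)): cur=T back=1 fwd=0
After 2 (visit(B)): cur=B back=2 fwd=0
After 3 (visit(Y)): cur=Y back=3 fwd=0
After 4 (back): cur=B back=2 fwd=1
After 5 (forward): cur=Y back=3 fwd=0
After 6 (back): cur=B back=2 fwd=1
After 7 (back): cur=T back=1 fwd=2
After 8 (forward): cur=B back=2 fwd=1
After 9 (back): cur=T back=1 fwd=2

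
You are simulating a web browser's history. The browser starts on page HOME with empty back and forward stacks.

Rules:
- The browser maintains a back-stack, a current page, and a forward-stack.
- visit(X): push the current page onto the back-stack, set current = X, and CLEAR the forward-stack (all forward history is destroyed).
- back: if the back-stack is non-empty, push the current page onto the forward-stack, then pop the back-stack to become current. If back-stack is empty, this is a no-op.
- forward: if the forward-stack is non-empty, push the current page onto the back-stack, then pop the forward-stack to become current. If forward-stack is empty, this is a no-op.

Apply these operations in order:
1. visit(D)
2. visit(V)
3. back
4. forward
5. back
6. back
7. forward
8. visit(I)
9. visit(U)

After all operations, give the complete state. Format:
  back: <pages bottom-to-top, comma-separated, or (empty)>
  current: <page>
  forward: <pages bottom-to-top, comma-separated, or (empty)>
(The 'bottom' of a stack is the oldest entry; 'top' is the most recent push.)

Answer: back: HOME,D,I
current: U
forward: (empty)

Derivation:
After 1 (visit(D)): cur=D back=1 fwd=0
After 2 (visit(V)): cur=V back=2 fwd=0
After 3 (back): cur=D back=1 fwd=1
After 4 (forward): cur=V back=2 fwd=0
After 5 (back): cur=D back=1 fwd=1
After 6 (back): cur=HOME back=0 fwd=2
After 7 (forward): cur=D back=1 fwd=1
After 8 (visit(I)): cur=I back=2 fwd=0
After 9 (visit(U)): cur=U back=3 fwd=0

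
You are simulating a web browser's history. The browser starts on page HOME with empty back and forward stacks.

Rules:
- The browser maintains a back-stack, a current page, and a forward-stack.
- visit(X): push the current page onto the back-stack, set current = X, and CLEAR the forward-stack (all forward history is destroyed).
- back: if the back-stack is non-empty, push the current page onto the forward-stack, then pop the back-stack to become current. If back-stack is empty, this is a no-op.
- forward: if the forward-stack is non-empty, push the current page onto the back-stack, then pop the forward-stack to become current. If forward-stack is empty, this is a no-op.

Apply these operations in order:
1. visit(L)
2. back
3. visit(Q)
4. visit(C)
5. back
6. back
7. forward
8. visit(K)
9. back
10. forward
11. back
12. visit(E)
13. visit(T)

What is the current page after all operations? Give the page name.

After 1 (visit(L)): cur=L back=1 fwd=0
After 2 (back): cur=HOME back=0 fwd=1
After 3 (visit(Q)): cur=Q back=1 fwd=0
After 4 (visit(C)): cur=C back=2 fwd=0
After 5 (back): cur=Q back=1 fwd=1
After 6 (back): cur=HOME back=0 fwd=2
After 7 (forward): cur=Q back=1 fwd=1
After 8 (visit(K)): cur=K back=2 fwd=0
After 9 (back): cur=Q back=1 fwd=1
After 10 (forward): cur=K back=2 fwd=0
After 11 (back): cur=Q back=1 fwd=1
After 12 (visit(E)): cur=E back=2 fwd=0
After 13 (visit(T)): cur=T back=3 fwd=0

Answer: T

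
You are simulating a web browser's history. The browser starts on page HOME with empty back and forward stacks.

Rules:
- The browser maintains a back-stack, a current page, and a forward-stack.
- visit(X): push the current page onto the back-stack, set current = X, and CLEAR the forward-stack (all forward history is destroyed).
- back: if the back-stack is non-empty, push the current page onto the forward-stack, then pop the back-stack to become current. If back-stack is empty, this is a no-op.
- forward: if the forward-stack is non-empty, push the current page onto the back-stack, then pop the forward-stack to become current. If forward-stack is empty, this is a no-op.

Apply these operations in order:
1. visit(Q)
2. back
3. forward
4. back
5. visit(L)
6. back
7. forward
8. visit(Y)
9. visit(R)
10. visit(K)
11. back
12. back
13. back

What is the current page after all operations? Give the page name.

After 1 (visit(Q)): cur=Q back=1 fwd=0
After 2 (back): cur=HOME back=0 fwd=1
After 3 (forward): cur=Q back=1 fwd=0
After 4 (back): cur=HOME back=0 fwd=1
After 5 (visit(L)): cur=L back=1 fwd=0
After 6 (back): cur=HOME back=0 fwd=1
After 7 (forward): cur=L back=1 fwd=0
After 8 (visit(Y)): cur=Y back=2 fwd=0
After 9 (visit(R)): cur=R back=3 fwd=0
After 10 (visit(K)): cur=K back=4 fwd=0
After 11 (back): cur=R back=3 fwd=1
After 12 (back): cur=Y back=2 fwd=2
After 13 (back): cur=L back=1 fwd=3

Answer: L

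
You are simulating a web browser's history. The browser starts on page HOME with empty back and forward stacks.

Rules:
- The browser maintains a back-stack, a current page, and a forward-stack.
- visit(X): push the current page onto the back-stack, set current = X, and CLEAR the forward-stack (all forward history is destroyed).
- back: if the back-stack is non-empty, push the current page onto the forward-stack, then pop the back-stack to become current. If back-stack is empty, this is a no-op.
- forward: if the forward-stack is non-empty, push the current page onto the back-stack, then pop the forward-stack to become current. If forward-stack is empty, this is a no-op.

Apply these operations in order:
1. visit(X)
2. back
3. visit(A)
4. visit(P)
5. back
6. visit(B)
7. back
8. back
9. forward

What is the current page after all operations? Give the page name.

After 1 (visit(X)): cur=X back=1 fwd=0
After 2 (back): cur=HOME back=0 fwd=1
After 3 (visit(A)): cur=A back=1 fwd=0
After 4 (visit(P)): cur=P back=2 fwd=0
After 5 (back): cur=A back=1 fwd=1
After 6 (visit(B)): cur=B back=2 fwd=0
After 7 (back): cur=A back=1 fwd=1
After 8 (back): cur=HOME back=0 fwd=2
After 9 (forward): cur=A back=1 fwd=1

Answer: A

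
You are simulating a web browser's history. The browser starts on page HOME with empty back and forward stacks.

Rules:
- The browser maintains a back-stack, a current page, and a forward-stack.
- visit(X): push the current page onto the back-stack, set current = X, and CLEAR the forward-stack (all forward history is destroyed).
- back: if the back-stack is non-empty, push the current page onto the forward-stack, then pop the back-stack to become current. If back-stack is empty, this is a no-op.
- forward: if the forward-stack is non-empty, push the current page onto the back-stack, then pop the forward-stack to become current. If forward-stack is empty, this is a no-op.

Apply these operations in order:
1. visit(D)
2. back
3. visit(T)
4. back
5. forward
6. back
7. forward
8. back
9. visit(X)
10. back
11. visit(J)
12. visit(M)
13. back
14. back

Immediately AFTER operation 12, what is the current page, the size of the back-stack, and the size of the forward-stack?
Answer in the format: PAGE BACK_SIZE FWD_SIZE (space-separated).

After 1 (visit(D)): cur=D back=1 fwd=0
After 2 (back): cur=HOME back=0 fwd=1
After 3 (visit(T)): cur=T back=1 fwd=0
After 4 (back): cur=HOME back=0 fwd=1
After 5 (forward): cur=T back=1 fwd=0
After 6 (back): cur=HOME back=0 fwd=1
After 7 (forward): cur=T back=1 fwd=0
After 8 (back): cur=HOME back=0 fwd=1
After 9 (visit(X)): cur=X back=1 fwd=0
After 10 (back): cur=HOME back=0 fwd=1
After 11 (visit(J)): cur=J back=1 fwd=0
After 12 (visit(M)): cur=M back=2 fwd=0

M 2 0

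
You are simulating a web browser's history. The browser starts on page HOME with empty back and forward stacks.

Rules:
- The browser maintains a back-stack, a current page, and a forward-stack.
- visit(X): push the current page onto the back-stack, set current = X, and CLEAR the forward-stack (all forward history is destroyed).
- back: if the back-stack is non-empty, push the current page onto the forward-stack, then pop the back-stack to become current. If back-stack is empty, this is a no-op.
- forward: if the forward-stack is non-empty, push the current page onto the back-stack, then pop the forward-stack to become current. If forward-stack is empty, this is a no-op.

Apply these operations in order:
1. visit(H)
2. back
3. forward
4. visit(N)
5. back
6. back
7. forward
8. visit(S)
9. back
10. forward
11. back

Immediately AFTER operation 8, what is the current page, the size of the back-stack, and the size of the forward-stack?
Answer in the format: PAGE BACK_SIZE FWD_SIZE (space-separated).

After 1 (visit(H)): cur=H back=1 fwd=0
After 2 (back): cur=HOME back=0 fwd=1
After 3 (forward): cur=H back=1 fwd=0
After 4 (visit(N)): cur=N back=2 fwd=0
After 5 (back): cur=H back=1 fwd=1
After 6 (back): cur=HOME back=0 fwd=2
After 7 (forward): cur=H back=1 fwd=1
After 8 (visit(S)): cur=S back=2 fwd=0

S 2 0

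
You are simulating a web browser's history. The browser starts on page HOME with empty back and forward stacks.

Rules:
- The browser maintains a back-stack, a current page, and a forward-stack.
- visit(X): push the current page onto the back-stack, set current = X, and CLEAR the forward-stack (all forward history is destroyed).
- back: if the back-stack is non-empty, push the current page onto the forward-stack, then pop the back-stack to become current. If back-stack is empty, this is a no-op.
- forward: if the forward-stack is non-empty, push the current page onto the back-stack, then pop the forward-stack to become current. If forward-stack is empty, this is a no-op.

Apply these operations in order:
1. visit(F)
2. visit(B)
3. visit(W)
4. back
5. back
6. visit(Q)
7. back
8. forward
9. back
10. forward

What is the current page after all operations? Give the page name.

Answer: Q

Derivation:
After 1 (visit(F)): cur=F back=1 fwd=0
After 2 (visit(B)): cur=B back=2 fwd=0
After 3 (visit(W)): cur=W back=3 fwd=0
After 4 (back): cur=B back=2 fwd=1
After 5 (back): cur=F back=1 fwd=2
After 6 (visit(Q)): cur=Q back=2 fwd=0
After 7 (back): cur=F back=1 fwd=1
After 8 (forward): cur=Q back=2 fwd=0
After 9 (back): cur=F back=1 fwd=1
After 10 (forward): cur=Q back=2 fwd=0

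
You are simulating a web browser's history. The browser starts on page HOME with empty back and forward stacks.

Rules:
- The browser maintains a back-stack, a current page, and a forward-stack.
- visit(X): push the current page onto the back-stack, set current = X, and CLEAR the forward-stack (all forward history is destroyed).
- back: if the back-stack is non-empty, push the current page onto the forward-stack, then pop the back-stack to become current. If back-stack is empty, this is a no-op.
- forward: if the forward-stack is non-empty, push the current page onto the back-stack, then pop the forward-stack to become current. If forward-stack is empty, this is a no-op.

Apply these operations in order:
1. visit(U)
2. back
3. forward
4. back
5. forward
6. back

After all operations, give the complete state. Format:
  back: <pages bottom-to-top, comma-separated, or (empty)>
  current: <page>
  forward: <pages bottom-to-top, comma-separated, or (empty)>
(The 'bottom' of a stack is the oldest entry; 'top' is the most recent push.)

After 1 (visit(U)): cur=U back=1 fwd=0
After 2 (back): cur=HOME back=0 fwd=1
After 3 (forward): cur=U back=1 fwd=0
After 4 (back): cur=HOME back=0 fwd=1
After 5 (forward): cur=U back=1 fwd=0
After 6 (back): cur=HOME back=0 fwd=1

Answer: back: (empty)
current: HOME
forward: U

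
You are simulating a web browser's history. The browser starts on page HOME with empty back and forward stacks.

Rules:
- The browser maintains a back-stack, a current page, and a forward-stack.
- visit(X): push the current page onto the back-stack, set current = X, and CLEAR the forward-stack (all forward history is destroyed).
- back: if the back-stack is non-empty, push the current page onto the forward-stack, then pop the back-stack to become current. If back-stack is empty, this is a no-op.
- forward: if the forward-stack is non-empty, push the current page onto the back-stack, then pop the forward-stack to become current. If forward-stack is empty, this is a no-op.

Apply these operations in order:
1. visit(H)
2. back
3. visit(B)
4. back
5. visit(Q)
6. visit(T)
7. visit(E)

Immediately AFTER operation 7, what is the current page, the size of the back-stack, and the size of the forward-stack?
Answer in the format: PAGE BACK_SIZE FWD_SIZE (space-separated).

After 1 (visit(H)): cur=H back=1 fwd=0
After 2 (back): cur=HOME back=0 fwd=1
After 3 (visit(B)): cur=B back=1 fwd=0
After 4 (back): cur=HOME back=0 fwd=1
After 5 (visit(Q)): cur=Q back=1 fwd=0
After 6 (visit(T)): cur=T back=2 fwd=0
After 7 (visit(E)): cur=E back=3 fwd=0

E 3 0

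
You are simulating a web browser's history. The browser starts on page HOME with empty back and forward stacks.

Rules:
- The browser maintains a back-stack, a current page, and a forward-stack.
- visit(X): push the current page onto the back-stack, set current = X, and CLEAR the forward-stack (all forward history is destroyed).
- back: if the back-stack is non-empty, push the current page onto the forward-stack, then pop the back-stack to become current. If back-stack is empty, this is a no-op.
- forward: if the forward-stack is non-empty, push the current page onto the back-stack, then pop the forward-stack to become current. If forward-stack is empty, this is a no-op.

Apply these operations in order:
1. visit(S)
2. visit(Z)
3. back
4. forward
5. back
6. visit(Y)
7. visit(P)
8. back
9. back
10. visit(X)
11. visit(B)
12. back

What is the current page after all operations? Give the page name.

After 1 (visit(S)): cur=S back=1 fwd=0
After 2 (visit(Z)): cur=Z back=2 fwd=0
After 3 (back): cur=S back=1 fwd=1
After 4 (forward): cur=Z back=2 fwd=0
After 5 (back): cur=S back=1 fwd=1
After 6 (visit(Y)): cur=Y back=2 fwd=0
After 7 (visit(P)): cur=P back=3 fwd=0
After 8 (back): cur=Y back=2 fwd=1
After 9 (back): cur=S back=1 fwd=2
After 10 (visit(X)): cur=X back=2 fwd=0
After 11 (visit(B)): cur=B back=3 fwd=0
After 12 (back): cur=X back=2 fwd=1

Answer: X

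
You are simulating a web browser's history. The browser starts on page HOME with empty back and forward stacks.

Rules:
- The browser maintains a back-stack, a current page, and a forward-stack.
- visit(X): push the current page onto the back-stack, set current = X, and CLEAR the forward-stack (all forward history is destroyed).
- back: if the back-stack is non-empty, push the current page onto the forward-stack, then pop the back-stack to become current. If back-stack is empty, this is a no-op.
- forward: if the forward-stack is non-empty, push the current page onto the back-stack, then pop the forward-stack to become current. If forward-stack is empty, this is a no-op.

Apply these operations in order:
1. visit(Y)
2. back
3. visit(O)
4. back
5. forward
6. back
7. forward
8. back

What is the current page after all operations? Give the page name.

After 1 (visit(Y)): cur=Y back=1 fwd=0
After 2 (back): cur=HOME back=0 fwd=1
After 3 (visit(O)): cur=O back=1 fwd=0
After 4 (back): cur=HOME back=0 fwd=1
After 5 (forward): cur=O back=1 fwd=0
After 6 (back): cur=HOME back=0 fwd=1
After 7 (forward): cur=O back=1 fwd=0
After 8 (back): cur=HOME back=0 fwd=1

Answer: HOME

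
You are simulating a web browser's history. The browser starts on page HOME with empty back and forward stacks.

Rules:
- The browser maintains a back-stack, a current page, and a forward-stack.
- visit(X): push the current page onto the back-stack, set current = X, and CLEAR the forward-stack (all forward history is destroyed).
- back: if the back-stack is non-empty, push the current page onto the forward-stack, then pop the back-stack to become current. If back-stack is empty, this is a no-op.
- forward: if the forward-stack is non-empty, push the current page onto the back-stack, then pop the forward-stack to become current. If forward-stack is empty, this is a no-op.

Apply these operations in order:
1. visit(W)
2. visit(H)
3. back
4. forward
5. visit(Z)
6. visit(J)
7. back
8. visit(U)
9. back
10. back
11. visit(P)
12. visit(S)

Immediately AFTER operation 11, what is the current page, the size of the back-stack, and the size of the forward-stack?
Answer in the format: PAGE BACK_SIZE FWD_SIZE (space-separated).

After 1 (visit(W)): cur=W back=1 fwd=0
After 2 (visit(H)): cur=H back=2 fwd=0
After 3 (back): cur=W back=1 fwd=1
After 4 (forward): cur=H back=2 fwd=0
After 5 (visit(Z)): cur=Z back=3 fwd=0
After 6 (visit(J)): cur=J back=4 fwd=0
After 7 (back): cur=Z back=3 fwd=1
After 8 (visit(U)): cur=U back=4 fwd=0
After 9 (back): cur=Z back=3 fwd=1
After 10 (back): cur=H back=2 fwd=2
After 11 (visit(P)): cur=P back=3 fwd=0

P 3 0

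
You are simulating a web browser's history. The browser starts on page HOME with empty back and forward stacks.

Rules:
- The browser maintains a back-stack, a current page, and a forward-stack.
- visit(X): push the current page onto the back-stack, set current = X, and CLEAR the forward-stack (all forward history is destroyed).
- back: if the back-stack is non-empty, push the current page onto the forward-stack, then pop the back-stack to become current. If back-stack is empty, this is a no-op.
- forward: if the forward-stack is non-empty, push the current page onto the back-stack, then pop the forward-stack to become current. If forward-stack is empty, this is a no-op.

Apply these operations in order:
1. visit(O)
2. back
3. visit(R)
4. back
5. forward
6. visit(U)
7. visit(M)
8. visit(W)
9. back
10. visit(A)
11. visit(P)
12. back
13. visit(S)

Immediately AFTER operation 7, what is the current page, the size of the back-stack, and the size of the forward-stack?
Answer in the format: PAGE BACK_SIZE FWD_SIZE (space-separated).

After 1 (visit(O)): cur=O back=1 fwd=0
After 2 (back): cur=HOME back=0 fwd=1
After 3 (visit(R)): cur=R back=1 fwd=0
After 4 (back): cur=HOME back=0 fwd=1
After 5 (forward): cur=R back=1 fwd=0
After 6 (visit(U)): cur=U back=2 fwd=0
After 7 (visit(M)): cur=M back=3 fwd=0

M 3 0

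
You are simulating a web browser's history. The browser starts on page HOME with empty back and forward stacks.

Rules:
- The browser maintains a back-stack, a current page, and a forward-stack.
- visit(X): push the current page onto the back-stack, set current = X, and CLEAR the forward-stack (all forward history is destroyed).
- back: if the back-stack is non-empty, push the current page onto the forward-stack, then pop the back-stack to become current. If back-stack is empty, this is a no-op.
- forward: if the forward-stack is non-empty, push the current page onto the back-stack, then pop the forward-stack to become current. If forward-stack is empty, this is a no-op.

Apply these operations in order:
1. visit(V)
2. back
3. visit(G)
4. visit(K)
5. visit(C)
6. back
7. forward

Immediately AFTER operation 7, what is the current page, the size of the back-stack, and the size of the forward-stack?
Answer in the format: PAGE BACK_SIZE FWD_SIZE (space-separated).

After 1 (visit(V)): cur=V back=1 fwd=0
After 2 (back): cur=HOME back=0 fwd=1
After 3 (visit(G)): cur=G back=1 fwd=0
After 4 (visit(K)): cur=K back=2 fwd=0
After 5 (visit(C)): cur=C back=3 fwd=0
After 6 (back): cur=K back=2 fwd=1
After 7 (forward): cur=C back=3 fwd=0

C 3 0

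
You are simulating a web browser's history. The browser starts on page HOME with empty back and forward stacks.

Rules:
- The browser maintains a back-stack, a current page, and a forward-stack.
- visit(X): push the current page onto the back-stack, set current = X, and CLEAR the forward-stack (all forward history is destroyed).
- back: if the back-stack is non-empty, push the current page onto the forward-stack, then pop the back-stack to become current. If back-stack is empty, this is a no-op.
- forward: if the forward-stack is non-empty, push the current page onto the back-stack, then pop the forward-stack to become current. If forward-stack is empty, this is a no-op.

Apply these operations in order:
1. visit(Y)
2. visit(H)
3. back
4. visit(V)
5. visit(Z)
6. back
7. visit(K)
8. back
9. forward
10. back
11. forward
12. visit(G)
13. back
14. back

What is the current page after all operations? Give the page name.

After 1 (visit(Y)): cur=Y back=1 fwd=0
After 2 (visit(H)): cur=H back=2 fwd=0
After 3 (back): cur=Y back=1 fwd=1
After 4 (visit(V)): cur=V back=2 fwd=0
After 5 (visit(Z)): cur=Z back=3 fwd=0
After 6 (back): cur=V back=2 fwd=1
After 7 (visit(K)): cur=K back=3 fwd=0
After 8 (back): cur=V back=2 fwd=1
After 9 (forward): cur=K back=3 fwd=0
After 10 (back): cur=V back=2 fwd=1
After 11 (forward): cur=K back=3 fwd=0
After 12 (visit(G)): cur=G back=4 fwd=0
After 13 (back): cur=K back=3 fwd=1
After 14 (back): cur=V back=2 fwd=2

Answer: V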